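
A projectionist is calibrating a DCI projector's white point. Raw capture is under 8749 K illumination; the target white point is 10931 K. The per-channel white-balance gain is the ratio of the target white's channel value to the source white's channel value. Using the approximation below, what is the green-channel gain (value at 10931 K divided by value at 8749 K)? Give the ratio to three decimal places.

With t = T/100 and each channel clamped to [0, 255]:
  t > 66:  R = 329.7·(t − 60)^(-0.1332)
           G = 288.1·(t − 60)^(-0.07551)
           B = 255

At 8749 K (t = 87.49):
  G = 288.1·(87.49 − 60)^(-0.07551) = 288.1·27.49^(-0.07551) = 288.1·0.77862 = 224.322.
At 10931 K (t = 109.31):
  G = 288.1·(109.31 − 60)^(-0.07551) = 288.1·49.31^(-0.07551) = 288.1·0.74502 = 214.640.
Gain = 214.640 / 224.322 = 0.9568 → 0.957.

0.957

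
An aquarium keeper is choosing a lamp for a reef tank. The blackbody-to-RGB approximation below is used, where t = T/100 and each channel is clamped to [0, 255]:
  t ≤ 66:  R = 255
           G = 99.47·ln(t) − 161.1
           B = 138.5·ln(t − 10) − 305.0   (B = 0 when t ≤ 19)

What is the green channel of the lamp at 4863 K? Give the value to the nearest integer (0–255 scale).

t = 4863/100 = 48.63; the t ≤ 66 branch applies.
G = 99.47·ln 48.63 − 161.1 = 99.47·3.8842 − 161.1 = 225.265.
Rounded: 225.

225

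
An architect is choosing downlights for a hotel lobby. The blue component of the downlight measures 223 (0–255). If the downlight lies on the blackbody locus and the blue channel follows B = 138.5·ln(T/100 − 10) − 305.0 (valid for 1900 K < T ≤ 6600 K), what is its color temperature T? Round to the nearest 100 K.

ln(t − 10) = (223 + 305.0) / 138.5 = 3.8123.
t − 10 = e^3.8123 = 45.253, so t = 55.253.
T = 100·t = 5525 K → 5500 K to the nearest 100 K.

5500 K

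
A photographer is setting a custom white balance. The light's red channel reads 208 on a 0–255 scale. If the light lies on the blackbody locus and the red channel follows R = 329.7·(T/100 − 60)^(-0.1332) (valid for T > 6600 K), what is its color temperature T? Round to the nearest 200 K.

9200 K

(t − 60)^(-0.1332) = 208/329.7 = 0.63088.
t − 60 = 0.63088^(1/-0.1332) = 0.63088^(-7.508) = 31.763, so t = 91.763.
T = 100·t = 9176 K → 9200 K to the nearest 200 K.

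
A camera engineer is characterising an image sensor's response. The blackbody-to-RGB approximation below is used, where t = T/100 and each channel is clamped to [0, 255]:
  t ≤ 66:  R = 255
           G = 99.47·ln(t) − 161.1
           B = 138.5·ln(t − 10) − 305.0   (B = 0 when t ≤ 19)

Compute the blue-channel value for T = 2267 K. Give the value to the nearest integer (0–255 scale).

47

t = 2267/100 = 22.67; the t ≤ 66 branch applies.
B = 138.5·ln(22.67 − 10) − 305.0 = 138.5·ln 12.67 − 305.0 = 138.5·2.5392 − 305.0 = 46.684.
Rounded: 47.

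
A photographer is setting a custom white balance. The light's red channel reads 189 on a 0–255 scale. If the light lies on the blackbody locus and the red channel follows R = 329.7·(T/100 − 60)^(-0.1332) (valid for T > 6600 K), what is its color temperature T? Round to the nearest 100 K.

12500 K

(t − 60)^(-0.1332) = 189/329.7 = 0.57325.
t − 60 = 0.57325^(1/-0.1332) = 0.57325^(-7.508) = 65.199, so t = 125.199.
T = 100·t = 12520 K → 12500 K to the nearest 100 K.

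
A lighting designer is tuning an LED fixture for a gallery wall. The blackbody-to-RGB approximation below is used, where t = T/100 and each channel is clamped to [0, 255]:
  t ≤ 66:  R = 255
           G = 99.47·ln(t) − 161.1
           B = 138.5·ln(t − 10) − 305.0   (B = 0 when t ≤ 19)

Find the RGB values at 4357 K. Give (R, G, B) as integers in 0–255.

(255, 214, 182)

t = 4357/100 = 43.57; the t ≤ 66 branch applies.
R = 255 by definition for t ≤ 66.
G = 99.47·ln 43.57 − 161.1 = 99.47·3.7744 − 161.1 = 214.336.
B = 138.5·ln(43.57 − 10) − 305.0 = 138.5·ln 33.57 − 305.0 = 138.5·3.5136 − 305.0 = 181.638.
Rounded: (255, 214, 182).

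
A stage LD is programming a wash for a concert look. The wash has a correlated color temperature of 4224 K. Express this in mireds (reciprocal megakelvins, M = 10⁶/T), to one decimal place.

M = 10⁶ / 4224 = 236.742 → 236.7 mireds.

236.7 mireds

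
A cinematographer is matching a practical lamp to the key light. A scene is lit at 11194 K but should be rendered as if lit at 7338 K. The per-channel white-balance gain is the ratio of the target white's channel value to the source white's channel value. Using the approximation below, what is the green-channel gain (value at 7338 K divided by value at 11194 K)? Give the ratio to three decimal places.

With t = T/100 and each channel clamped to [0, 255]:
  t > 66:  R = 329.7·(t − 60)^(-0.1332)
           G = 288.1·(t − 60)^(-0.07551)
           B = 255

At 11194 K (t = 111.94):
  G = 288.1·(111.94 − 60)^(-0.07551) = 288.1·51.94^(-0.07551) = 288.1·0.74210 = 213.799.
At 7338 K (t = 73.38):
  G = 288.1·(73.38 − 60)^(-0.07551) = 288.1·13.38^(-0.07551) = 288.1·0.82213 = 236.856.
Gain = 236.856 / 213.799 = 1.1078 → 1.108.

1.108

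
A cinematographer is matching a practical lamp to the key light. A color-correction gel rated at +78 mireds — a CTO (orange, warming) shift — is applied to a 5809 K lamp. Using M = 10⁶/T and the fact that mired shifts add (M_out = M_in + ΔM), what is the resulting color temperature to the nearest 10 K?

M_in = 10⁶/5809 = 172.15 mireds.
M_out = 172.15 + (+78) = 250.15 mireds.
T_out = 10⁶/250.15 = 3997.7 K → 4000 K.

4000 K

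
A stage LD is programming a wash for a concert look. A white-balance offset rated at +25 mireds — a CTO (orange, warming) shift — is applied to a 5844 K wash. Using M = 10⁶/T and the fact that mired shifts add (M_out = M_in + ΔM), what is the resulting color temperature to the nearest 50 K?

M_in = 10⁶/5844 = 171.12 mireds.
M_out = 171.12 + (+25) = 196.12 mireds.
T_out = 10⁶/196.12 = 5099.0 K → 5100 K.

5100 K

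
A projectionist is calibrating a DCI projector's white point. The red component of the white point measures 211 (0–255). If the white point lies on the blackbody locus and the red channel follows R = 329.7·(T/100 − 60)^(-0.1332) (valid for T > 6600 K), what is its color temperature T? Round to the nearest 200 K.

8800 K

(t − 60)^(-0.1332) = 211/329.7 = 0.63998.
t − 60 = 0.63998^(1/-0.1332) = 0.63998^(-7.508) = 28.525, so t = 88.525.
T = 100·t = 8853 K → 8800 K to the nearest 200 K.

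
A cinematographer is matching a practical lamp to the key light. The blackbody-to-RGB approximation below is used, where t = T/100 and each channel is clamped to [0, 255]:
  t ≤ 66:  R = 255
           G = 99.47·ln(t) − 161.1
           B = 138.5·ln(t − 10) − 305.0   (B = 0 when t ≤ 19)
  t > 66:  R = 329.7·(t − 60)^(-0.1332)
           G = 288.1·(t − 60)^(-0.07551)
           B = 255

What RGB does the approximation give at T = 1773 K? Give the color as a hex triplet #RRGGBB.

t = 1773/100 = 17.73; the t ≤ 66 branch applies.
R = 255 by definition for t ≤ 66.
G = 99.47·ln 17.73 − 161.1 = 99.47·2.8753 − 161.1 = 124.902.
t = 17.73 ≤ 19, so B = 0.
Rounded: (255, 125, 0).
In hex: #FF7D00.

#FF7D00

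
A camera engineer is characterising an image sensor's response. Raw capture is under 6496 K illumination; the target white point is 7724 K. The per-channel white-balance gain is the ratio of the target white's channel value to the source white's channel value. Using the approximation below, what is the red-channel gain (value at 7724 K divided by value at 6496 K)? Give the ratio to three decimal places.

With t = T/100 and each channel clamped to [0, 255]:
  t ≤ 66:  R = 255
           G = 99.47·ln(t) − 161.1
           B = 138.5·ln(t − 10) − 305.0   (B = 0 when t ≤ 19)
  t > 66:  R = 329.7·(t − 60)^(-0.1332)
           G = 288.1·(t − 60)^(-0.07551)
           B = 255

0.885

At 6496 K (t = 64.96):
  R = 255 by definition for t ≤ 66.
At 7724 K (t = 77.24):
  R = 329.7·(77.24 − 60)^(-0.1332) = 329.7·17.24^(-0.1332) = 329.7·0.68437 = 225.638.
Gain = 225.638 / 255.000 = 0.8849 → 0.885.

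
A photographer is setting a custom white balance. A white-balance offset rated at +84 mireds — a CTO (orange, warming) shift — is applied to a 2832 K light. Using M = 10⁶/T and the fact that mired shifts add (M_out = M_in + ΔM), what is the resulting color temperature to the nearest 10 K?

M_in = 10⁶/2832 = 353.11 mireds.
M_out = 353.11 + (+84) = 437.11 mireds.
T_out = 10⁶/437.11 = 2287.8 K → 2290 K.

2290 K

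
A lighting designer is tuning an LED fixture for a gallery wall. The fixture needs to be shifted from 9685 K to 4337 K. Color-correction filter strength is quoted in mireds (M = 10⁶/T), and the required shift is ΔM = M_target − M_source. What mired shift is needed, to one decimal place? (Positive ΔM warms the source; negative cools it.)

M_source = 10⁶/9685 = 103.252; M_target = 10⁶/4337 = 230.574.
ΔM = 230.574 − 103.252 = 127.322 → +127.3 mireds, a warming shift.

+127.3 mireds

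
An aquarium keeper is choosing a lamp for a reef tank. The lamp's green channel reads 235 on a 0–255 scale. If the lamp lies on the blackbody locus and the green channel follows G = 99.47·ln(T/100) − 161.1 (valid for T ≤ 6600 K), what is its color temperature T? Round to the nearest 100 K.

5400 K

ln t = (235 + 161.1) / 99.47 = 3.9821.
t = e^3.9821 = 53.630.
T = 100·t = 5363 K → 5400 K to the nearest 100 K.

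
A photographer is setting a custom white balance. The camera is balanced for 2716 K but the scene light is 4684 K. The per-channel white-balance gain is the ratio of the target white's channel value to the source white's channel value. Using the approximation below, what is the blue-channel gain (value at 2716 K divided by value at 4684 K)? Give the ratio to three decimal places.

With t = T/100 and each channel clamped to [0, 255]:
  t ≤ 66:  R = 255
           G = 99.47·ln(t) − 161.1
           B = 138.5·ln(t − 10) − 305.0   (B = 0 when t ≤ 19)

At 4684 K (t = 46.84):
  B = 138.5·ln(46.84 − 10) − 305.0 = 138.5·ln 36.84 − 305.0 = 138.5·3.6066 − 305.0 = 194.512.
At 2716 K (t = 27.16):
  B = 138.5·ln(27.16 − 10) − 305.0 = 138.5·ln 17.16 − 305.0 = 138.5·2.8426 − 305.0 = 88.697.
Gain = 88.697 / 194.512 = 0.4560 → 0.456.

0.456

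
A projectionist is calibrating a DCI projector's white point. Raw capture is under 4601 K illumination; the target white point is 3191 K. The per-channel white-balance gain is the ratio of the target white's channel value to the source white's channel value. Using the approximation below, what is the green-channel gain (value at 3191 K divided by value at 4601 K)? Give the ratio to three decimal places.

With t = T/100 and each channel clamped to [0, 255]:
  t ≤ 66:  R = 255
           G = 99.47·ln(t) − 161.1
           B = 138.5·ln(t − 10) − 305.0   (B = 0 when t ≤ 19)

At 4601 K (t = 46.01):
  G = 99.47·ln 46.01 − 161.1 = 99.47·3.8289 − 161.1 = 219.757.
At 3191 K (t = 31.91):
  G = 99.47·ln 31.91 − 161.1 = 99.47·3.4629 − 161.1 = 183.357.
Gain = 183.357 / 219.757 = 0.8344 → 0.834.

0.834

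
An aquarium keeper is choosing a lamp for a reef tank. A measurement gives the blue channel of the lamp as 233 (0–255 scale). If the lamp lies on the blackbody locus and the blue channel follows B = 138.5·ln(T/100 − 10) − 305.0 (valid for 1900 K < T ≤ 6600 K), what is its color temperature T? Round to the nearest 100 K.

ln(t − 10) = (233 + 305.0) / 138.5 = 3.8845.
t − 10 = e^3.8845 = 48.641, so t = 58.641.
T = 100·t = 5864 K → 5900 K to the nearest 100 K.

5900 K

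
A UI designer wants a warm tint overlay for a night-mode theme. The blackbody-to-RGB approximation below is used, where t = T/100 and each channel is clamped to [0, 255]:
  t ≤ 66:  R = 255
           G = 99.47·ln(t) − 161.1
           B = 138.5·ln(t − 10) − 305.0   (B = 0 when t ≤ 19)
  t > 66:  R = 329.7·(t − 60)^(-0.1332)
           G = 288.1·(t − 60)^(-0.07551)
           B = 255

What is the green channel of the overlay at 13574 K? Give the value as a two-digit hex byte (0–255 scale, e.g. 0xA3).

0xD0

t = 13574/100 = 135.74; the t > 66 branch applies.
G = 288.1·(135.74 − 60)^(-0.07551) = 288.1·75.74^(-0.07551) = 288.1·0.72126 = 207.795.
Rounded: 208; in hex, 0xD0.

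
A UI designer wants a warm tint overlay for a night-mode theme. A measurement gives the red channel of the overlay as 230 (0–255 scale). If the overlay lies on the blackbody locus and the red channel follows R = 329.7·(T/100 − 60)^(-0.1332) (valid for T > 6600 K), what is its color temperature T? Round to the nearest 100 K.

(t − 60)^(-0.1332) = 230/329.7 = 0.69760.
t − 60 = 0.69760^(1/-0.1332) = 0.69760^(-7.508) = 14.932, so t = 74.932.
T = 100·t = 7493 K → 7500 K to the nearest 100 K.

7500 K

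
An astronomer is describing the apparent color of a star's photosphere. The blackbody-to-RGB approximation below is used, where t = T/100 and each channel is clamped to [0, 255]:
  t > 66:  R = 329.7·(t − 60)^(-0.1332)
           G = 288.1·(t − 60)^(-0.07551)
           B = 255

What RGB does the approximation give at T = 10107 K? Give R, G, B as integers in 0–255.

t = 10107/100 = 101.07; the t > 66 branch applies.
R = 329.7·(101.07 − 60)^(-0.1332) = 329.7·41.07^(-0.1332) = 329.7·0.60965 = 201.001.
G = 288.1·(101.07 − 60)^(-0.07551) = 288.1·41.07^(-0.07551) = 288.1·0.75538 = 217.624.
B = 255 by definition for t > 66.
Rounded: (201, 218, 255).

R=201, G=218, B=255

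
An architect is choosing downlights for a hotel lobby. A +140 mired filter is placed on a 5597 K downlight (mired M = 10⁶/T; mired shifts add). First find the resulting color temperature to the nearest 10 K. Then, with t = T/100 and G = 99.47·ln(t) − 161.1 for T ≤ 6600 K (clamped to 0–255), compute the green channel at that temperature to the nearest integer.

M_in = 10⁶/5597 = 178.67; M_out = 178.67 + (+140) = 318.67.
T_out = 10⁶/318.67 = 3138.1 K → 3140 K; t = 31.4.
G = 99.47·ln 31.4 − 161.1 = 99.47·3.4468 − 161.1 = 181.754.
Rounded: 182.

182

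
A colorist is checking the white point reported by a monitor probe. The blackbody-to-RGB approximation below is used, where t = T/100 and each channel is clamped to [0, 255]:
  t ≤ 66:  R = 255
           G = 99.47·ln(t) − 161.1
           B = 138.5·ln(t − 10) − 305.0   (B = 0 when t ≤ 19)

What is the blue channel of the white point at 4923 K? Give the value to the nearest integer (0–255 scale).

203

t = 4923/100 = 49.23; the t ≤ 66 branch applies.
B = 138.5·ln(49.23 − 10) − 305.0 = 138.5·ln 39.23 − 305.0 = 138.5·3.6694 − 305.0 = 203.218.
Rounded: 203.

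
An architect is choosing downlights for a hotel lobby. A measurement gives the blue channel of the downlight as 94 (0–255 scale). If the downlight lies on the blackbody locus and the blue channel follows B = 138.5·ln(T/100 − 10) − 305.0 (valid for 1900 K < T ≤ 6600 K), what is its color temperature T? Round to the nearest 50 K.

ln(t − 10) = (94 + 305.0) / 138.5 = 2.8809.
t − 10 = e^2.8809 = 17.830, so t = 27.830.
T = 100·t = 2783 K → 2800 K to the nearest 50 K.

2800 K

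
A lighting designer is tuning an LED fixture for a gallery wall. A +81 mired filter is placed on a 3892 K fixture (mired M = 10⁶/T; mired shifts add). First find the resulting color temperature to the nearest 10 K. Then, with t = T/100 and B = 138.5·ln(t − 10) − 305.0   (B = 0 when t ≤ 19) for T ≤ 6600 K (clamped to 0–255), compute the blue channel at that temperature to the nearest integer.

M_in = 10⁶/3892 = 256.94; M_out = 256.94 + (+81) = 337.94.
T_out = 10⁶/337.94 = 2959.1 K → 2960 K; t = 29.6.
B = 138.5·ln(29.6 − 10) − 305.0 = 138.5·ln 19.6 − 305.0 = 138.5·2.9755 − 305.0 = 107.111.
Rounded: 107.

107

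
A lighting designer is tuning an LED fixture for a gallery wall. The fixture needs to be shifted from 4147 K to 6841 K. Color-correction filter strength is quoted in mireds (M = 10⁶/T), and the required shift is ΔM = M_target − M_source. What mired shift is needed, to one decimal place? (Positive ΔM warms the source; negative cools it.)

M_source = 10⁶/4147 = 241.138; M_target = 10⁶/6841 = 146.177.
ΔM = 146.177 − 241.138 = -94.961 → -95.0 mireds, a cooling shift.

-95.0 mireds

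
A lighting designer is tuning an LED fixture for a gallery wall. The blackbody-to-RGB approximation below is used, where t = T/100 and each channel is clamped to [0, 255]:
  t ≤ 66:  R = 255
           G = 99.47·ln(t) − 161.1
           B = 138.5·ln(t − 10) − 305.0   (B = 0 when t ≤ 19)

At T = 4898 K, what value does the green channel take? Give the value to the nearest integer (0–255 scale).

t = 4898/100 = 48.98; the t ≤ 66 branch applies.
G = 99.47·ln 48.98 − 161.1 = 99.47·3.8914 − 161.1 = 225.979.
Rounded: 226.

226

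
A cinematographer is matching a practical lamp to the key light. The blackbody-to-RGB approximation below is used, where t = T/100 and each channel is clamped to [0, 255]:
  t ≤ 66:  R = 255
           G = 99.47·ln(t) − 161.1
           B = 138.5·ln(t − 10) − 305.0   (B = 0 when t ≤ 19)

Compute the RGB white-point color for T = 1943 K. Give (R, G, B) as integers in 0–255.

t = 1943/100 = 19.43; the t ≤ 66 branch applies.
R = 255 by definition for t ≤ 66.
G = 99.47·ln 19.43 − 161.1 = 99.47·2.9668 − 161.1 = 134.009.
B = 138.5·ln(19.43 − 10) − 305.0 = 138.5·ln 9.43 − 305.0 = 138.5·2.2439 − 305.0 = 5.780.
Rounded: (255, 134, 6).

(255, 134, 6)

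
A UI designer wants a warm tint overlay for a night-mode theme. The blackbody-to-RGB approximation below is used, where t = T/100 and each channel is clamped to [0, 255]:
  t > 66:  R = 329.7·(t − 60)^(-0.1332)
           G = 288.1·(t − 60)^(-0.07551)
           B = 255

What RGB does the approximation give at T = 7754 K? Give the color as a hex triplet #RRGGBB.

t = 7754/100 = 77.54; the t > 66 branch applies.
R = 329.7·(77.54 − 60)^(-0.1332) = 329.7·17.54^(-0.1332) = 329.7·0.68280 = 225.120.
G = 288.1·(77.54 − 60)^(-0.07551) = 288.1·17.54^(-0.07551) = 288.1·0.80550 = 232.063.
B = 255 by definition for t > 66.
Rounded: (225, 232, 255).
In hex: #E1E8FF.

#E1E8FF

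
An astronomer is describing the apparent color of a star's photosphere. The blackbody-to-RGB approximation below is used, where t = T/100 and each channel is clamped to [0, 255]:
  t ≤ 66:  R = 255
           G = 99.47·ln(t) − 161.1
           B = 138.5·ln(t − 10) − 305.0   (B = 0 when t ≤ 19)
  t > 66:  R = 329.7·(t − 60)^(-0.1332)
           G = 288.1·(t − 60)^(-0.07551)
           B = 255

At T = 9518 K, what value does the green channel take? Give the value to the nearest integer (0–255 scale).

220

t = 9518/100 = 95.18; the t > 66 branch applies.
G = 288.1·(95.18 − 60)^(-0.07551) = 288.1·35.18^(-0.07551) = 288.1·0.76426 = 220.182.
Rounded: 220.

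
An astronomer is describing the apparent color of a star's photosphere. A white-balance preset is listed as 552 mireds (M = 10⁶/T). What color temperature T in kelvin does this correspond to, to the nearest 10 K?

T = 10⁶ / 552 = 1811.59 K → 1810 K.

1810 K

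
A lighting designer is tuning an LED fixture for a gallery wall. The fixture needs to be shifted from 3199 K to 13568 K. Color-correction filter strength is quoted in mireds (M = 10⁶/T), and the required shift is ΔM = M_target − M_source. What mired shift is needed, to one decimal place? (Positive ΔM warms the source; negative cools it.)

M_source = 10⁶/3199 = 312.598; M_target = 10⁶/13568 = 73.703.
ΔM = 73.703 − 312.598 = -238.895 → -238.9 mireds, a cooling shift.

-238.9 mireds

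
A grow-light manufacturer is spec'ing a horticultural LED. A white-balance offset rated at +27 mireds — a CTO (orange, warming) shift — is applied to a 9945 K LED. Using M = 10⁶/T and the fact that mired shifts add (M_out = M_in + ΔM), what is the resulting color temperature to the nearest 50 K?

7850 K

M_in = 10⁶/9945 = 100.55 mireds.
M_out = 100.55 + (+27) = 127.55 mireds.
T_out = 10⁶/127.55 = 7839.9 K → 7850 K.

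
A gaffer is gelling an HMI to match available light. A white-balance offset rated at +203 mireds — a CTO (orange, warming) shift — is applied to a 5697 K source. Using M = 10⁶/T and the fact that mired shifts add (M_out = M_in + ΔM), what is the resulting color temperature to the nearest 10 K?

M_in = 10⁶/5697 = 175.53 mireds.
M_out = 175.53 + (+203) = 378.53 mireds.
T_out = 10⁶/378.53 = 2641.8 K → 2640 K.

2640 K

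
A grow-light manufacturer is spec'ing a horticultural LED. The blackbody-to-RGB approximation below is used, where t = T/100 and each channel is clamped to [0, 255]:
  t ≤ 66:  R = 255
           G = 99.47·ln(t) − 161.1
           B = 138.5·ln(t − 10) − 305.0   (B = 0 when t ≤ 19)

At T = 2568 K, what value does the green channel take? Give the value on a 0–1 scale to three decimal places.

0.634

t = 2568/100 = 25.68; the t ≤ 66 branch applies.
G = 99.47·ln 25.68 − 161.1 = 99.47·3.2457 − 161.1 = 161.751.
On a 0–1 scale: 161.751/255 = 0.6343 → 0.634.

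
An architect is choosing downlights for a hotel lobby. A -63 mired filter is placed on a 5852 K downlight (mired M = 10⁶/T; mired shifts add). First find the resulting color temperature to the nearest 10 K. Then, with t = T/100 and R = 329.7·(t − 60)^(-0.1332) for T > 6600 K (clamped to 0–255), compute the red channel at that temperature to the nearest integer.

M_in = 10⁶/5852 = 170.88; M_out = 170.88 + (-63) = 107.88.
T_out = 10⁶/107.88 = 9269.4 K → 9270 K; t = 92.7.
R = 329.7·(92.7 − 60)^(-0.1332) = 329.7·32.7^(-0.1332) = 329.7·0.62844 = 207.196.
Rounded: 207.

207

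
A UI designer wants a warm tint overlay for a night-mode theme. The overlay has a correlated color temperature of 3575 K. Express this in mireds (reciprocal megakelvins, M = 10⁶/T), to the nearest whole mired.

M = 10⁶ / 3575 = 279.720 → 280 mireds.

280 mireds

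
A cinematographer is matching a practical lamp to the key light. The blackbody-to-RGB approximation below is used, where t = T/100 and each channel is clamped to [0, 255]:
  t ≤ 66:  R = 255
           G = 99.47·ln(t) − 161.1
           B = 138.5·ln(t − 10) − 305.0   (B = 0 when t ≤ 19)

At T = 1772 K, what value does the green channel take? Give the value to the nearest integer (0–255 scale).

125

t = 1772/100 = 17.72; the t ≤ 66 branch applies.
G = 99.47·ln 17.72 − 161.1 = 99.47·2.8747 − 161.1 = 124.846.
Rounded: 125.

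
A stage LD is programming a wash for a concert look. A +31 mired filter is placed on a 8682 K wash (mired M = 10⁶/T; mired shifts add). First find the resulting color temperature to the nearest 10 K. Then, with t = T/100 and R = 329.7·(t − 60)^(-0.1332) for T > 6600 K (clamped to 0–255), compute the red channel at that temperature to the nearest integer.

248

M_in = 10⁶/8682 = 115.18; M_out = 115.18 + (+31) = 146.18.
T_out = 10⁶/146.18 = 6840.8 K → 6840 K; t = 68.4.
R = 329.7·(68.4 − 60)^(-0.1332) = 329.7·8.4^(-0.1332) = 329.7·0.75316 = 248.316.
Rounded: 248.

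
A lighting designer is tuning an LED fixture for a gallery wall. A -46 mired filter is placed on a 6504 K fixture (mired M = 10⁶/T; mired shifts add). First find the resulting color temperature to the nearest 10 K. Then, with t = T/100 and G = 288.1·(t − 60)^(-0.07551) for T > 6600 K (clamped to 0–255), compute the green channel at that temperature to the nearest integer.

M_in = 10⁶/6504 = 153.75; M_out = 153.75 + (-46) = 107.75.
T_out = 10⁶/107.75 = 9280.6 K → 9280 K; t = 92.8.
G = 288.1·(92.8 − 60)^(-0.07551) = 288.1·32.8^(-0.07551) = 288.1·0.76831 = 221.350.
Rounded: 221.

221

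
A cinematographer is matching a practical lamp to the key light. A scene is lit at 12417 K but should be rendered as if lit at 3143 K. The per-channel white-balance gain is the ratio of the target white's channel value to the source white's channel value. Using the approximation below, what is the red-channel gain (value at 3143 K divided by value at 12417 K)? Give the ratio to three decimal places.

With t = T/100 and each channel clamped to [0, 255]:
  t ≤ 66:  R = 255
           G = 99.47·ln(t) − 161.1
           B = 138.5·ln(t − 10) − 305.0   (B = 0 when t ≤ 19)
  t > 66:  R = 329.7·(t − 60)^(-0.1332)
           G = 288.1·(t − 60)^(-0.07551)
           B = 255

1.346

At 12417 K (t = 124.17):
  R = 329.7·(124.17 − 60)^(-0.1332) = 329.7·64.17^(-0.1332) = 329.7·0.57446 = 189.401.
At 3143 K (t = 31.43):
  R = 255 by definition for t ≤ 66.
Gain = 255.000 / 189.401 = 1.3463 → 1.346.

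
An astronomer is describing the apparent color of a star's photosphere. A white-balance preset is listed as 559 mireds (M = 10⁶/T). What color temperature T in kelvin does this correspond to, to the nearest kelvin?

1789 K

T = 10⁶ / 559 = 1788.91 K → 1789 K.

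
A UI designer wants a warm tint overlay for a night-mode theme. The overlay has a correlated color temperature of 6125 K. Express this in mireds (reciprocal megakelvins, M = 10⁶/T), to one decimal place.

M = 10⁶ / 6125 = 163.265 → 163.3 mireds.

163.3 mireds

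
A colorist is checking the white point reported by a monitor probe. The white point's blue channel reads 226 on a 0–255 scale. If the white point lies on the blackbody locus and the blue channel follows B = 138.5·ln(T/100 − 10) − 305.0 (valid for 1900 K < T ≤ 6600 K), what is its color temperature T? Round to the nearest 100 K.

ln(t − 10) = (226 + 305.0) / 138.5 = 3.8339.
t − 10 = e^3.8339 = 46.244, so t = 56.244.
T = 100·t = 5624 K → 5600 K to the nearest 100 K.

5600 K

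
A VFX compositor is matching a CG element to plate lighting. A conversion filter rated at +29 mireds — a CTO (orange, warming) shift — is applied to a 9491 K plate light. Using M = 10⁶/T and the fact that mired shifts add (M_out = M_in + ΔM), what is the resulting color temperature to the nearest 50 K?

M_in = 10⁶/9491 = 105.36 mireds.
M_out = 105.36 + (+29) = 134.36 mireds.
T_out = 10⁶/134.36 = 7442.5 K → 7450 K.

7450 K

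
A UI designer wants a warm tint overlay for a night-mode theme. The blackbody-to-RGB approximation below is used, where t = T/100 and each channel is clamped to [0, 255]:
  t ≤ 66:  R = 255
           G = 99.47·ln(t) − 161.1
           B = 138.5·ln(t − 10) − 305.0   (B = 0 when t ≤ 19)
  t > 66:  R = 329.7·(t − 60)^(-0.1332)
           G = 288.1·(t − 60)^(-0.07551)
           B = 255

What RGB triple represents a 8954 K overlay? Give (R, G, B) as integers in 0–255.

t = 8954/100 = 89.54; the t > 66 branch applies.
R = 329.7·(89.54 − 60)^(-0.1332) = 329.7·29.54^(-0.1332) = 329.7·0.63700 = 210.020.
G = 288.1·(89.54 − 60)^(-0.07551) = 288.1·29.54^(-0.07551) = 288.1·0.77441 = 223.107.
B = 255 by definition for t > 66.
Rounded: (210, 223, 255).

(210, 223, 255)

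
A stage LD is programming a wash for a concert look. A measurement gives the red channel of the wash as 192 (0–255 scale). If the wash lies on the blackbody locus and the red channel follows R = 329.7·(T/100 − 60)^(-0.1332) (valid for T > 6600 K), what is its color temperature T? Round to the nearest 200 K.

11800 K

(t − 60)^(-0.1332) = 192/329.7 = 0.58235.
t − 60 = 0.58235^(1/-0.1332) = 0.58235^(-7.508) = 57.929, so t = 117.929.
T = 100·t = 11793 K → 11800 K to the nearest 200 K.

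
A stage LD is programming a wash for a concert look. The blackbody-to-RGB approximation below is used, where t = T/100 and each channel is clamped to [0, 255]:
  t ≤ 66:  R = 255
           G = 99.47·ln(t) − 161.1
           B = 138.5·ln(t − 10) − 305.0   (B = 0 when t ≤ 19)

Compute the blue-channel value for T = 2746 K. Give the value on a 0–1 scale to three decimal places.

0.357

t = 2746/100 = 27.46; the t ≤ 66 branch applies.
B = 138.5·ln(27.46 − 10) − 305.0 = 138.5·ln 17.46 − 305.0 = 138.5·2.8599 − 305.0 = 91.098.
On a 0–1 scale: 91.098/255 = 0.3572 → 0.357.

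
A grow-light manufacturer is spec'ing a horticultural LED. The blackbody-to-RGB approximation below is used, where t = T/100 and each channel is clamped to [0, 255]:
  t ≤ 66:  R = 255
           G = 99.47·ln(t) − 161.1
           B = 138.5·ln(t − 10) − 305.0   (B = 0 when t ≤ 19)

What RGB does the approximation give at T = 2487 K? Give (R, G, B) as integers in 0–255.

(255, 159, 69)

t = 2487/100 = 24.87; the t ≤ 66 branch applies.
R = 255 by definition for t ≤ 66.
G = 99.47·ln 24.87 − 161.1 = 99.47·3.2137 − 161.1 = 158.563.
B = 138.5·ln(24.87 − 10) − 305.0 = 138.5·ln 14.87 − 305.0 = 138.5·2.6993 − 305.0 = 68.859.
Rounded: (255, 159, 69).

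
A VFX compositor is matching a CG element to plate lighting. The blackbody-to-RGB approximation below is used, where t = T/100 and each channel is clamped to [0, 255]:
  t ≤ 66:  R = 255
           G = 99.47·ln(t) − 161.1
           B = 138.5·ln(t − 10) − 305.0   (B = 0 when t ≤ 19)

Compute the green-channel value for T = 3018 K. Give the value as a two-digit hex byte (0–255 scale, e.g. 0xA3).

0xB2

t = 3018/100 = 30.18; the t ≤ 66 branch applies.
G = 99.47·ln 30.18 − 161.1 = 99.47·3.4072 − 161.1 = 177.812.
Rounded: 178; in hex, 0xB2.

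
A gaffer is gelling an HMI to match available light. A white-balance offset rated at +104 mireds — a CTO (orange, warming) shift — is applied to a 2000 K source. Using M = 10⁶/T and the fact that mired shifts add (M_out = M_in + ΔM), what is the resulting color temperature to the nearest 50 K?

1650 K

M_in = 10⁶/2000 = 500.00 mireds.
M_out = 500.00 + (+104) = 604.00 mireds.
T_out = 10⁶/604.00 = 1655.6 K → 1650 K.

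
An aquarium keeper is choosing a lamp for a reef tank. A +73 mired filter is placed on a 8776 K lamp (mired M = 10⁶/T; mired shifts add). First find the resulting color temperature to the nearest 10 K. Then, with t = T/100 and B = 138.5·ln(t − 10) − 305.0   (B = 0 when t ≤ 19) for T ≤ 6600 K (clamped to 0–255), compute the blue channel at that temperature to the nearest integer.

218

M_in = 10⁶/8776 = 113.95; M_out = 113.95 + (+73) = 186.95.
T_out = 10⁶/186.95 = 5349.1 K → 5350 K; t = 53.5.
B = 138.5·ln(53.5 − 10) − 305.0 = 138.5·ln 43.5 − 305.0 = 138.5·3.7728 − 305.0 = 217.527.
Rounded: 218.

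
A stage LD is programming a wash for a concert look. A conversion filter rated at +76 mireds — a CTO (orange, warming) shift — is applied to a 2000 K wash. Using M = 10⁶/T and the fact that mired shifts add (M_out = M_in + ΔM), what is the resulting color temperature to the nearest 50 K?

1750 K

M_in = 10⁶/2000 = 500.00 mireds.
M_out = 500.00 + (+76) = 576.00 mireds.
T_out = 10⁶/576.00 = 1736.1 K → 1750 K.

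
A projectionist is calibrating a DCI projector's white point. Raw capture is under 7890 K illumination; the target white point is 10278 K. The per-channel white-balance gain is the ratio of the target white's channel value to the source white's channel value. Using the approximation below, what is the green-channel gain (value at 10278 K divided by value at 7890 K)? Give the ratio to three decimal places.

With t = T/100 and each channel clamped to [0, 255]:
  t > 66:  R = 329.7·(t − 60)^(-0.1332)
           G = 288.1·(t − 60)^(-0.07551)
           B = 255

At 7890 K (t = 78.9):
  G = 288.1·(78.9 − 60)^(-0.07551) = 288.1·18.9^(-0.07551) = 288.1·0.80097 = 230.758.
At 10278 K (t = 102.78):
  G = 288.1·(102.78 − 60)^(-0.07551) = 288.1·42.78^(-0.07551) = 288.1·0.75305 = 216.954.
Gain = 216.954 / 230.758 = 0.9402 → 0.940.

0.940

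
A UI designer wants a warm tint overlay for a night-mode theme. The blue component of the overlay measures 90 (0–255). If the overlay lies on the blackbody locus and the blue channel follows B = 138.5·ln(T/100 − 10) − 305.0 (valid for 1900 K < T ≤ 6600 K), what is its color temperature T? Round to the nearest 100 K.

ln(t − 10) = (90 + 305.0) / 138.5 = 2.8520.
t − 10 = e^2.8520 = 17.322, so t = 27.322.
T = 100·t = 2732 K → 2700 K to the nearest 100 K.

2700 K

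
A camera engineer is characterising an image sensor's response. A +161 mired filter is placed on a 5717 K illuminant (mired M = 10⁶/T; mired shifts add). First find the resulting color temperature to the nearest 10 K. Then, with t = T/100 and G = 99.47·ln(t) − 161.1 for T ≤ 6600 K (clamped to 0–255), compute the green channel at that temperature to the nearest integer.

M_in = 10⁶/5717 = 174.92; M_out = 174.92 + (+161) = 335.92.
T_out = 10⁶/335.92 = 2976.9 K → 2980 K; t = 29.8.
G = 99.47·ln 29.8 − 161.1 = 99.47·3.3945 − 161.1 = 176.552.
Rounded: 177.

177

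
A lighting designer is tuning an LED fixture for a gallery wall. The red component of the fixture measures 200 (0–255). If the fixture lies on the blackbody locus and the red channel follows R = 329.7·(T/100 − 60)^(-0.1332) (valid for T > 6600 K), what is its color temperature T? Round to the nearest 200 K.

(t − 60)^(-0.1332) = 200/329.7 = 0.60661.
t − 60 = 0.60661^(1/-0.1332) = 0.60661^(-7.508) = 42.638, so t = 102.638.
T = 100·t = 10264 K → 10200 K to the nearest 200 K.

10200 K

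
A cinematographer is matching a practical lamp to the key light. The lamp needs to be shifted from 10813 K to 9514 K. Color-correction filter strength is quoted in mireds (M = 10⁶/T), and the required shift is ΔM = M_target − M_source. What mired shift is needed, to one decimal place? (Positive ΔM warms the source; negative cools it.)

+12.6 mireds

M_source = 10⁶/10813 = 92.481; M_target = 10⁶/9514 = 105.108.
ΔM = 105.108 − 92.481 = 12.627 → +12.6 mireds, a warming shift.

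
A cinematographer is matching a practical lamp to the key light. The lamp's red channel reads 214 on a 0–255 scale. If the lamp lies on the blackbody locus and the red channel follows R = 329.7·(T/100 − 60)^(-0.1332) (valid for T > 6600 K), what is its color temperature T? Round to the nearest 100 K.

(t − 60)^(-0.1332) = 214/329.7 = 0.64907.
t − 60 = 0.64907^(1/-0.1332) = 0.64907^(-7.508) = 25.657, so t = 85.657.
T = 100·t = 8566 K → 8600 K to the nearest 100 K.

8600 K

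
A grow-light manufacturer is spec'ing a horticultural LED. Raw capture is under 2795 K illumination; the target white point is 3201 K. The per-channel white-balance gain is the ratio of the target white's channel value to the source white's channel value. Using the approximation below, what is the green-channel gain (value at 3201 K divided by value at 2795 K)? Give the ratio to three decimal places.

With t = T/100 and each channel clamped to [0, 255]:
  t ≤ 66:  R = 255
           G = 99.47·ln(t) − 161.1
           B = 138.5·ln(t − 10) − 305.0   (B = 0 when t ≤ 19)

At 2795 K (t = 27.95):
  G = 99.47·ln 27.95 − 161.1 = 99.47·3.3304 − 161.1 = 170.177.
At 3201 K (t = 32.01):
  G = 99.47·ln 32.01 − 161.1 = 99.47·3.4660 − 161.1 = 183.668.
Gain = 183.668 / 170.177 = 1.0793 → 1.079.

1.079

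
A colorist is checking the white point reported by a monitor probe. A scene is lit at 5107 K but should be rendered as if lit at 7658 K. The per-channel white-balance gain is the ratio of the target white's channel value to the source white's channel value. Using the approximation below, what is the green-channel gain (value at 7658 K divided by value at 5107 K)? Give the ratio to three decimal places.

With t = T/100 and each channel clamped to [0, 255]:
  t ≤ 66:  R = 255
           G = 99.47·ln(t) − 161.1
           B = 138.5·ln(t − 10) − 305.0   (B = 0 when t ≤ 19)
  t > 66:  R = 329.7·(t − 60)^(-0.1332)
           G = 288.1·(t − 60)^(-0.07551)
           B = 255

At 5107 K (t = 51.07):
  G = 99.47·ln 51.07 − 161.1 = 99.47·3.9332 − 161.1 = 230.135.
At 7658 K (t = 76.58):
  G = 288.1·(76.58 − 60)^(-0.07551) = 288.1·16.58^(-0.07551) = 288.1·0.80893 = 233.052.
Gain = 233.052 / 230.135 = 1.0127 → 1.013.

1.013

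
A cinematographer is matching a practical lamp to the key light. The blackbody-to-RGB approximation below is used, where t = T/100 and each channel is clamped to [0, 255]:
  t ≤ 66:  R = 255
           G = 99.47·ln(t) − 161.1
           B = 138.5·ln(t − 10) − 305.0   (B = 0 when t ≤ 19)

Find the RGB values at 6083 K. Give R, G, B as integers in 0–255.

R=255, G=248, B=239

t = 6083/100 = 60.83; the t ≤ 66 branch applies.
R = 255 by definition for t ≤ 66.
G = 99.47·ln 60.83 − 161.1 = 99.47·4.1081 − 161.1 = 247.531.
B = 138.5·ln(60.83 − 10) − 305.0 = 138.5·ln 50.83 − 305.0 = 138.5·3.9285 − 305.0 = 239.095.
Rounded: (255, 248, 239).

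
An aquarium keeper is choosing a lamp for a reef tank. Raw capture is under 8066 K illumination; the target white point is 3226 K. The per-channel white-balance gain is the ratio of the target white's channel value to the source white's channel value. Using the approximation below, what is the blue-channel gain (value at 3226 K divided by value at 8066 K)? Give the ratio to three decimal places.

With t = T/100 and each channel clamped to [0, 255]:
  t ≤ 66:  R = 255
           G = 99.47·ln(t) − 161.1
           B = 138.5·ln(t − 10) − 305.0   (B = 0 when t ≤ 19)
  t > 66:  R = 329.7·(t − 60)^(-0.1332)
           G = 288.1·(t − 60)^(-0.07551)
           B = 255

At 8066 K (t = 80.66):
  B = 255 by definition for t > 66.
At 3226 K (t = 32.26):
  B = 138.5·ln(32.26 − 10) − 305.0 = 138.5·ln 22.26 − 305.0 = 138.5·3.1028 − 305.0 = 124.737.
Gain = 124.737 / 255.000 = 0.4892 → 0.489.

0.489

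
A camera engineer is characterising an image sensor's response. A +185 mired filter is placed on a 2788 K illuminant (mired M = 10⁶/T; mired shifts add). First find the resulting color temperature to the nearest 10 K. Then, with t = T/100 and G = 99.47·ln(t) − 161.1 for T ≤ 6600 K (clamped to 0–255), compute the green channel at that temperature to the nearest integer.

129

M_in = 10⁶/2788 = 358.68; M_out = 358.68 + (+185) = 543.68.
T_out = 10⁶/543.68 = 1839.3 K → 1840 K; t = 18.4.
G = 99.47·ln 18.4 − 161.1 = 99.47·2.9124 − 161.1 = 128.592.
Rounded: 129.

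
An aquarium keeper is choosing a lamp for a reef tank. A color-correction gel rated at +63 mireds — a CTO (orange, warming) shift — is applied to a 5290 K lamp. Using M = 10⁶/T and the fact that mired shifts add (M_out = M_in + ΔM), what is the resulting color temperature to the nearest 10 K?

3970 K

M_in = 10⁶/5290 = 189.04 mireds.
M_out = 189.04 + (+63) = 252.04 mireds.
T_out = 10⁶/252.04 = 3967.7 K → 3970 K.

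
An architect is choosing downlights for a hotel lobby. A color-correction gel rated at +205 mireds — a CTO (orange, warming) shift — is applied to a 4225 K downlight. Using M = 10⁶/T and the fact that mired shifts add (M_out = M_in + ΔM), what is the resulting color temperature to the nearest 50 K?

2250 K

M_in = 10⁶/4225 = 236.69 mireds.
M_out = 236.69 + (+205) = 441.69 mireds.
T_out = 10⁶/441.69 = 2264.0 K → 2250 K.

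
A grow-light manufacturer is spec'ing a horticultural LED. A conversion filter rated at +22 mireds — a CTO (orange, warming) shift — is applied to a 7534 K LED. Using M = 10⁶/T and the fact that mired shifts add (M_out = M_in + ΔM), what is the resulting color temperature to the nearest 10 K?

M_in = 10⁶/7534 = 132.73 mireds.
M_out = 132.73 + (+22) = 154.73 mireds.
T_out = 10⁶/154.73 = 6462.8 K → 6460 K.

6460 K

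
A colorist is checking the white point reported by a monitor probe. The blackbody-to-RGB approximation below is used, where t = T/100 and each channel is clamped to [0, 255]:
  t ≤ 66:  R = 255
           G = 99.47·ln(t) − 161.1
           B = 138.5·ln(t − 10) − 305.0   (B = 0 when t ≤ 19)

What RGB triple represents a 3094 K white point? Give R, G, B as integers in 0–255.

t = 3094/100 = 30.94; the t ≤ 66 branch applies.
R = 255 by definition for t ≤ 66.
G = 99.47·ln 30.94 − 161.1 = 99.47·3.4320 − 161.1 = 180.286.
B = 138.5·ln(30.94 − 10) − 305.0 = 138.5·ln 20.94 − 305.0 = 138.5·3.0417 − 305.0 = 116.270.
Rounded: (255, 180, 116).

R=255, G=180, B=116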